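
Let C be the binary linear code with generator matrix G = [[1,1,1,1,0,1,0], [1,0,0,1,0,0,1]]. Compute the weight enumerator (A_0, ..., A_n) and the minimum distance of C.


Weight distribution: A_0 = 1, A_3 = 1, A_4 = 1, A_5 = 1. Minimum distance d = 3.

Enumerate all 2^2 = 4 messages m ∈ F_2^2.
For each, compute codeword c = mG in F_2^7, then tally its weight.
  m = 00 → c = 0000000, weight = 0.
  m = 10 → c = 1111010, weight = 5.
  m = 01 → c = 1001001, weight = 3.
  m = 11 → c = 0110011, weight = 4.
Tally weights:
  weight 0: 1 codewords.
  weight 3: 1 codewords.
  weight 4: 1 codewords.
  weight 5: 1 codewords.
Minimum distance d = smallest w > 0 with A_w > 0 = 3.
Sanity: Σ A_w = 4 = 2^2 = 4 ✓.


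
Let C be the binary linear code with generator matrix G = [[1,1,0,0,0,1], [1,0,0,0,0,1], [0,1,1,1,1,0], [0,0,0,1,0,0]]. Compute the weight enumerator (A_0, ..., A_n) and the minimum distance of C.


Weight distribution: A_0 = 1, A_1 = 2, A_2 = 3, A_3 = 4, A_4 = 3, A_5 = 2, A_6 = 1. Minimum distance d = 1.

Enumerate all 2^4 = 16 messages m ∈ F_2^4.
For each, compute codeword c = mG in F_2^6, then tally its weight.
  m = 0000 → c = 000000, weight = 0.
  m = 1000 → c = 110001, weight = 3.
  m = 0100 → c = 100001, weight = 2.
  m = 1100 → c = 010000, weight = 1.
  m = 0010 → c = 011110, weight = 4.
  m = 1010 → c = 101111, weight = 5.
  m = 0110 → c = 111111, weight = 6.
  m = 1110 → c = 001110, weight = 3.
  m = 0001 → c = 000100, weight = 1.
  m = 1001 → c = 110101, weight = 4.
  m = 0101 → c = 100101, weight = 3.
  m = 1101 → c = 010100, weight = 2.
  m = 0011 → c = 011010, weight = 3.
  m = 1011 → c = 101011, weight = 4.
  m = 0111 → c = 111011, weight = 5.
  m = 1111 → c = 001010, weight = 2.
Tally weights:
  weight 0: 1 codewords.
  weight 1: 2 codewords.
  weight 2: 3 codewords.
  weight 3: 4 codewords.
  weight 4: 3 codewords.
  weight 5: 2 codewords.
  weight 6: 1 codewords.
Minimum distance d = smallest w > 0 with A_w > 0 = 1.
Sanity: Σ A_w = 16 = 2^4 = 16 ✓.


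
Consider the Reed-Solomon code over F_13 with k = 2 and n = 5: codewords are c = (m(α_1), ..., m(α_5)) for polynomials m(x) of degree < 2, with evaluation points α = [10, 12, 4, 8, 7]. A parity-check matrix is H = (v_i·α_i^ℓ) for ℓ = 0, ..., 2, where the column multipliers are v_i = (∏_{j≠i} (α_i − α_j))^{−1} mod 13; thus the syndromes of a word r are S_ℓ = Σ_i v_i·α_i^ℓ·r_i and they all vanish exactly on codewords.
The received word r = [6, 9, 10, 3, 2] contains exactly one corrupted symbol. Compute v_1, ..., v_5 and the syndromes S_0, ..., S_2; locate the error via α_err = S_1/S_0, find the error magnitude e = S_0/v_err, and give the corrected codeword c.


S = (1, 7, 10), error at position 5, error magnitude e = 7, c = [6, 9, 10, 3, 8].

Step 1: column multipliers v_i = (∏_{j≠i}(α_i − α_j))^{−1} mod 13.
  i = 1 (α = 10): (10−12)(10−4)(10−8)(10−7) = (−2)·6·2·3 = −72 ≡ 6, so v_1 = 6^{−1} = 11 (mod 13).
  i = 2 (α = 12): (12−10)(12−4)(12−8)(12−7) = 2·8·4·5 = 320 ≡ 8, so v_2 = 8^{−1} = 5 (mod 13).
  i = 3 (α = 4): (4−10)(4−12)(4−8)(4−7) = (−6)·(−8)·(−4)·(−3) = 576 ≡ 4, so v_3 = 4^{−1} = 10 (mod 13).
  i = 4 (α = 8): (8−10)(8−12)(8−4)(8−7) = (−2)·(−4)·4·1 = 32 ≡ 6, so v_4 = 6^{−1} = 11 (mod 13).
  i = 5 (α = 7): (7−10)(7−12)(7−4)(7−8) = (−3)·(−5)·3·(−1) = −45 ≡ 7, so v_5 = 7^{−1} = 2 (mod 13).
  v = [11, 5, 10, 11, 2].
Step 2: syndromes of r = [6, 9, 10, 3, 2] (all sums mod 13).
  S_0 = Σ v_i r_i = 11·6 + 5·9 + 10·10 + 11·3 + 2·2 = 248 ≡ 1.
  S_1 = Σ v_i α_i r_i = 11·10·6 + 5·12·9 + 10·4·10 + 11·8·3 + 2·7·2 = 1892 ≡ 7.
  α_i^2 mod 13 = [9, 1, 3, 12, 10].
  S_2 = Σ v_i α_i^2 r_i = 11·9·6 + 5·1·9 + 10·3·10 + 11·12·3 + 2·10·2 = 1375 ≡ 10.
  S = (1, 7, 10) ≠ 0, so r is not a codeword (an error is present).
Step 3: locate the error. For a single error e at position i, S_ℓ = v_i·e·α_i^ℓ, so α_err = S_1/S_0.
  S_0^{−1} = 1^{−1} = 1 (mod 13), so α_err = 7·1 = 7 ≡ 7 = α_5. Error position i = 5.
  Consistency check: S_2/S_1 = 10·2 = 20 ≡ 7 = α_err ✓ (single-error assumption holds).
Step 4: error magnitude e = S_0/v_5 = S_0·∏_{j≠5}(α_5 − α_j) = 1·7 = 7 ≡ 7 (mod 13).
Step 5: correct position 5: c_5 = r_5 − e = 2 − 7 ≡ 8 (mod 13). Hence c = [6, 9, 10, 3, 8].
  Check: interpolating c through the α_i gives m(x) = 4 + 8·x (degree < 2) with m(α_i) = c_i for every i, so c is indeed a codeword.


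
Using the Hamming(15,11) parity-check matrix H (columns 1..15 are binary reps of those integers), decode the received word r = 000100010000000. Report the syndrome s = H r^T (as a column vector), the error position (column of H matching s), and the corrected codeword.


s = (1, 1, 0, 0)^T, error position = 12, corrected codeword c = 000100010001000

Compute s = H r^T mod 2 one row at a time:
  s_1 = 1 + 0 + 0 + 0 + 0 + 0 + 0 + 0 = 1 ≡ 1 (mod 2).
  s_2 = 1 + 0 + 0 + 0 + 0 + 0 + 0 + 0 = 1 ≡ 1 (mod 2).
  s_3 = 0 + 0 + 0 + 0 + 0 + 0 + 0 + 0 = 0 ≡ 0 (mod 2).
  s_4 = 0 + 0 + 0 + 0 + 0 + 0 + 0 + 0 = 0 ≡ 0 (mod 2).
s = (1, 1, 0, 0)^T — this equals column 12 of H (binary 1100), so error is at position 12.
Correct: flip bit 12 of r = 000100010000000 to get c = 000100010001000.


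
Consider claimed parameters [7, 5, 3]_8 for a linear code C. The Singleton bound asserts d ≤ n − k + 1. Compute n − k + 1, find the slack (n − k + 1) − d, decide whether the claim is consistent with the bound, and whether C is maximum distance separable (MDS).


Singleton RHS = n − k + 1 = 3, slack = 0, bound satisfied, MDS.

Singleton bound: d ≤ n − k + 1.
Here n = 7, k = 5, so n − k + 1 = 3.
Given d = 3, check d ≤ 3: YES.
Slack = (n − k + 1) − d = 0.
The code is MDS (slack = 0).
Description: the claimed parameters are [7, 5, 3]_8; such a code would be MDS (meets Singleton bound).


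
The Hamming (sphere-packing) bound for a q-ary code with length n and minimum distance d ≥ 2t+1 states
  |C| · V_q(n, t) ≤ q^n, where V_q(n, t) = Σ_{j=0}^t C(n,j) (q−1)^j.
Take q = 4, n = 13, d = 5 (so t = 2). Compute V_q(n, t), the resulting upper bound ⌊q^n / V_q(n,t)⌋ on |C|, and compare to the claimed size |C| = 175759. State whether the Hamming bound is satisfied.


V_q(n, t) = 742, q^n = 67108864, Hamming bound = 90443, |C| = 175759 > bound (violated).

Step 1: Compute V_q(n, t) = Σ_{j=0}^2 C(n, j) (q−1)^j.
  j = 0: C(13,0)·(3)^0 = 1·1 = 1.
  j = 1: C(13,1)·(3)^1 = 13·3 = 39.
  j = 2: C(13,2)·(3)^2 = 78·9 = 702.
  V_q(n, t) = 1 + 39 + 702 = 742.
Step 2: q^n = 4^13 = 67108864.
Step 3: Hamming bound ⌊q^n / V_q(n,t)⌋ = ⌊67108864/742⌋ = 90443.
Step 4: Compare |C| = 175759 to 90443: violated.
The claimed |C| lies above the Hamming bound, so no 4-ary code of length 13 with d ≥ 5 can have 175759 codewords.


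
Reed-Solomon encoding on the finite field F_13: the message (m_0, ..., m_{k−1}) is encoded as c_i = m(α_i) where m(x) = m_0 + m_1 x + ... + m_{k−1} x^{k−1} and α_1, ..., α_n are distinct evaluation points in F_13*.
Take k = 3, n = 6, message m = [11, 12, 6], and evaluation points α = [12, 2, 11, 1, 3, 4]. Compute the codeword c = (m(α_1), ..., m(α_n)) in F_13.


c = [5, 7, 11, 3, 10, 12]

Message polynomial: m(x) = 11 + 12·x + 6·x^2 (mod 13).
For each evaluation point α_i, compute m(α_i) mod 13:
  α_1 = 12: Horner steps 6 → 6 → 5, so m(12) = 5.
  α_2 = 2: Horner steps 6 → 11 → 7, so m(2) = 7.
  α_3 = 11: Horner steps 6 → 0 → 11, so m(11) = 11.
  α_4 = 1: Horner steps 6 → 5 → 3, so m(1) = 3.
  α_5 = 3: Horner steps 6 → 4 → 10, so m(3) = 10.
  α_6 = 4: Horner steps 6 → 10 → 12, so m(4) = 12.
Codeword c = [5, 7, 11, 3, 10, 12] ∈ F_13^6.


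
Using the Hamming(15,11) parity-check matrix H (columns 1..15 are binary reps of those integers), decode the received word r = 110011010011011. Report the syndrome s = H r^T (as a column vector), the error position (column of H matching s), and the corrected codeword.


s = (1, 1, 1, 0)^T, error position = 14, corrected codeword c = 110011010011001

Compute s = H r^T mod 2 one row at a time:
  s_1 = 1 + 0 + 0 + 1 + 1 + 0 + 1 + 1 = 5 ≡ 1 (mod 2).
  s_2 = 0 + 1 + 1 + 0 + 1 + 0 + 1 + 1 = 5 ≡ 1 (mod 2).
  s_3 = 1 + 0 + 1 + 0 + 0 + 1 + 1 + 1 = 5 ≡ 1 (mod 2).
  s_4 = 1 + 0 + 1 + 0 + 0 + 1 + 0 + 1 = 4 ≡ 0 (mod 2).
s = (1, 1, 1, 0)^T — this equals column 14 of H (binary 1110), so error is at position 14.
Correct: flip bit 14 of r = 110011010011011 to get c = 110011010011001.


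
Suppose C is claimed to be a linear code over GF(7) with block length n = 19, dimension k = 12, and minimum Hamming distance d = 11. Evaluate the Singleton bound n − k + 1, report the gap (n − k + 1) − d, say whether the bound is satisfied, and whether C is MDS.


Singleton RHS = n − k + 1 = 8, slack = -3, bound violated (no such code; not MDS).

Singleton bound: d ≤ n − k + 1.
Here n = 19, k = 12, so n − k + 1 = 8.
Given d = 11, check d ≤ 8: NO.
Slack = (n − k + 1) − d = -3.
The slack is negative: d = 11 exceeds n − k + 1 = 8 by 3, so the Singleton bound is violated and no linear [19, 12, 11]_7 code can exist. In particular it is not MDS (MDS requires d = n − k + 1 exactly).
Description: the claimed parameters are [19, 12, 11]_7; such a code would be impossible (violates the Singleton bound).


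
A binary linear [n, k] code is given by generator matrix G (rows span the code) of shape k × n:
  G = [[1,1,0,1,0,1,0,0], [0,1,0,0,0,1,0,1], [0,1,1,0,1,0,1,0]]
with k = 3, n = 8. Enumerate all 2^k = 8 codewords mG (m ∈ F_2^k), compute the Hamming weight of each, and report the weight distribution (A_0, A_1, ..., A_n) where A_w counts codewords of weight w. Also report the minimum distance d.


Weight distribution: A_0 = 1, A_3 = 2, A_4 = 2, A_5 = 1, A_6 = 1, A_7 = 1. Minimum distance d = 3.

Enumerate all 2^3 = 8 messages m ∈ F_2^3.
For each, compute codeword c = mG in F_2^8, then tally its weight.
  m = 000 → c = 00000000, weight = 0.
  m = 100 → c = 11010100, weight = 4.
  m = 010 → c = 01000101, weight = 3.
  m = 110 → c = 10010001, weight = 3.
  m = 001 → c = 01101010, weight = 4.
  m = 101 → c = 10111110, weight = 6.
  m = 011 → c = 00101111, weight = 5.
  m = 111 → c = 11111011, weight = 7.
Tally weights:
  weight 0: 1 codewords.
  weight 3: 2 codewords.
  weight 4: 2 codewords.
  weight 5: 1 codewords.
  weight 6: 1 codewords.
  weight 7: 1 codewords.
Minimum distance d = smallest w > 0 with A_w > 0 = 3.
Sanity: Σ A_w = 8 = 2^3 = 8 ✓.


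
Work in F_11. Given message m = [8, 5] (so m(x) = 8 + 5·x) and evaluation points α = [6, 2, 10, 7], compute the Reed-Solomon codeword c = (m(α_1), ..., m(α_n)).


c = [5, 7, 3, 10]

Message polynomial: m(x) = 8 + 5·x (mod 11).
For each evaluation point α_i, compute m(α_i) mod 11:
  α_1 = 6: Horner steps 5 → 5, so m(6) = 5.
  α_2 = 2: Horner steps 5 → 7, so m(2) = 7.
  α_3 = 10: Horner steps 5 → 3, so m(10) = 3.
  α_4 = 7: Horner steps 5 → 10, so m(7) = 10.
Codeword c = [5, 7, 3, 10] ∈ F_11^4.


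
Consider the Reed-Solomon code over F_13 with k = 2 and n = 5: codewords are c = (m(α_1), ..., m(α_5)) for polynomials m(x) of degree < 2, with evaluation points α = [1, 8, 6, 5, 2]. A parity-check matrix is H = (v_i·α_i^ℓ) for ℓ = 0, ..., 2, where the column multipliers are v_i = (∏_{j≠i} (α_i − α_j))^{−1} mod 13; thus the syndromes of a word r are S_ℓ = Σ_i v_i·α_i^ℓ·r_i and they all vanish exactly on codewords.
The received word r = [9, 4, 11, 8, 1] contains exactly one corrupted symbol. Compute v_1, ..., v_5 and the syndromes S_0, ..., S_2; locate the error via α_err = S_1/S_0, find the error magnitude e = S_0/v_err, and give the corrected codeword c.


S = (9, 5, 10), error at position 5, error magnitude e = 2, c = [9, 4, 11, 8, 12].

Step 1: column multipliers v_i = (∏_{j≠i}(α_i − α_j))^{−1} mod 13.
  i = 1 (α = 1): (1−8)(1−6)(1−5)(1−2) = (−7)·(−5)·(−4)·(−1) = 140 ≡ 10, so v_1 = 10^{−1} = 4 (mod 13).
  i = 2 (α = 8): (8−1)(8−6)(8−5)(8−2) = 7·2·3·6 = 252 ≡ 5, so v_2 = 5^{−1} = 8 (mod 13).
  i = 3 (α = 6): (6−1)(6−8)(6−5)(6−2) = 5·(−2)·1·4 = −40 ≡ 12, so v_3 = 12^{−1} = 12 (mod 13).
  i = 4 (α = 5): (5−1)(5−8)(5−6)(5−2) = 4·(−3)·(−1)·3 = 36 ≡ 10, so v_4 = 10^{−1} = 4 (mod 13).
  i = 5 (α = 2): (2−1)(2−8)(2−6)(2−5) = 1·(−6)·(−4)·(−3) = −72 ≡ 6, so v_5 = 6^{−1} = 11 (mod 13).
  v = [4, 8, 12, 4, 11].
Step 2: syndromes of r = [9, 4, 11, 8, 1] (all sums mod 13).
  S_0 = Σ v_i r_i = 4·9 + 8·4 + 12·11 + 4·8 + 11·1 = 243 ≡ 9.
  S_1 = Σ v_i α_i r_i = 4·1·9 + 8·8·4 + 12·6·11 + 4·5·8 + 11·2·1 = 1266 ≡ 5.
  α_i^2 mod 13 = [1, 12, 10, 12, 4].
  S_2 = Σ v_i α_i^2 r_i = 4·1·9 + 8·12·4 + 12·10·11 + 4·12·8 + 11·4·1 = 2168 ≡ 10.
  S = (9, 5, 10) ≠ 0, so r is not a codeword (an error is present).
Step 3: locate the error. For a single error e at position i, S_ℓ = v_i·e·α_i^ℓ, so α_err = S_1/S_0.
  S_0^{−1} = 9^{−1} = 3 (mod 13), so α_err = 5·3 = 15 ≡ 2 = α_5. Error position i = 5.
  Consistency check: S_2/S_1 = 10·8 = 80 ≡ 2 = α_err ✓ (single-error assumption holds).
Step 4: error magnitude e = S_0/v_5 = S_0·∏_{j≠5}(α_5 − α_j) = 9·6 = 54 ≡ 2 (mod 13).
Step 5: correct position 5: c_5 = r_5 − e = 1 − 2 ≡ 12 (mod 13). Hence c = [9, 4, 11, 8, 12].
  Check: interpolating c through the α_i gives m(x) = 6 + 3·x (degree < 2) with m(α_i) = c_i for every i, so c is indeed a codeword.


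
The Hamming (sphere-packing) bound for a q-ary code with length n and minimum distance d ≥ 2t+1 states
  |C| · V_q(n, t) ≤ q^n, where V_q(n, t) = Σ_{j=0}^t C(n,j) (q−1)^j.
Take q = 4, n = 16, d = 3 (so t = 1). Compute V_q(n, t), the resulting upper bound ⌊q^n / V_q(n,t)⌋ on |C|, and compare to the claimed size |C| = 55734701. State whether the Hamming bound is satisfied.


V_q(n, t) = 49, q^n = 4294967296, Hamming bound = 87652393, |C| = 55734701 ≤ bound (satisfied).

Step 1: Compute V_q(n, t) = Σ_{j=0}^1 C(n, j) (q−1)^j.
  j = 0: C(16,0)·(3)^0 = 1·1 = 1.
  j = 1: C(16,1)·(3)^1 = 16·3 = 48.
  V_q(n, t) = 1 + 48 = 49.
Step 2: q^n = 4^16 = 4294967296.
Step 3: Hamming bound ⌊q^n / V_q(n,t)⌋ = ⌊4294967296/49⌋ = 87652393.
Step 4: Compare |C| = 55734701 to 87652393: satisfied.
The claimed |C| lies below the Hamming bound.


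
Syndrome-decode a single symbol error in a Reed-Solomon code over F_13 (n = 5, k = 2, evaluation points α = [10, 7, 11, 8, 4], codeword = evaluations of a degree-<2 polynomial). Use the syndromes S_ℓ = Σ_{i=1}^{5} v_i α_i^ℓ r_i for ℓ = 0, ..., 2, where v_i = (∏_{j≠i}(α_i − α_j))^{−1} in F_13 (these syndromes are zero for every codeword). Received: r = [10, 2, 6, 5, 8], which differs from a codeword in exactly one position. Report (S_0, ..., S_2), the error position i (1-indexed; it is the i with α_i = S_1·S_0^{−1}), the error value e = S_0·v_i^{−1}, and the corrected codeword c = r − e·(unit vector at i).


S = (2, 1, 7), error at position 2, error magnitude e = 6, c = [10, 9, 6, 5, 8].

Step 1: column multipliers v_i = (∏_{j≠i}(α_i − α_j))^{−1} mod 13.
  i = 1 (α = 10): (10−7)(10−11)(10−8)(10−4) = 3·(−1)·2·6 = −36 ≡ 3, so v_1 = 3^{−1} = 9 (mod 13).
  i = 2 (α = 7): (7−10)(7−11)(7−8)(7−4) = (−3)·(−4)·(−1)·3 = −36 ≡ 3, so v_2 = 3^{−1} = 9 (mod 13).
  i = 3 (α = 11): (11−10)(11−7)(11−8)(11−4) = 1·4·3·7 = 84 ≡ 6, so v_3 = 6^{−1} = 11 (mod 13).
  i = 4 (α = 8): (8−10)(8−7)(8−11)(8−4) = (−2)·1·(−3)·4 = 24 ≡ 11, so v_4 = 11^{−1} = 6 (mod 13).
  i = 5 (α = 4): (4−10)(4−7)(4−11)(4−8) = (−6)·(−3)·(−7)·(−4) = 504 ≡ 10, so v_5 = 10^{−1} = 4 (mod 13).
  v = [9, 9, 11, 6, 4].
Step 2: syndromes of r = [10, 2, 6, 5, 8] (all sums mod 13).
  S_0 = Σ v_i r_i = 9·10 + 9·2 + 11·6 + 6·5 + 4·8 = 236 ≡ 2.
  S_1 = Σ v_i α_i r_i = 9·10·10 + 9·7·2 + 11·11·6 + 6·8·5 + 4·4·8 = 2120 ≡ 1.
  α_i^2 mod 13 = [9, 10, 4, 12, 3].
  S_2 = Σ v_i α_i^2 r_i = 9·9·10 + 9·10·2 + 11·4·6 + 6·12·5 + 4·3·8 = 1710 ≡ 7.
  S = (2, 1, 7) ≠ 0, so r is not a codeword (an error is present).
Step 3: locate the error. For a single error e at position i, S_ℓ = v_i·e·α_i^ℓ, so α_err = S_1/S_0.
  S_0^{−1} = 2^{−1} = 7 (mod 13), so α_err = 1·7 = 7 ≡ 7 = α_2. Error position i = 2.
  Consistency check: S_2/S_1 = 7·1 = 7 ≡ 7 = α_err ✓ (single-error assumption holds).
Step 4: error magnitude e = S_0/v_2 = S_0·∏_{j≠2}(α_2 − α_j) = 2·3 = 6 ≡ 6 (mod 13).
Step 5: correct position 2: c_2 = r_2 − e = 2 − 6 ≡ 9 (mod 13). Hence c = [10, 9, 6, 5, 8].
  Check: interpolating c through the α_i gives m(x) = 11 + 9·x (degree < 2) with m(α_i) = c_i for every i, so c is indeed a codeword.


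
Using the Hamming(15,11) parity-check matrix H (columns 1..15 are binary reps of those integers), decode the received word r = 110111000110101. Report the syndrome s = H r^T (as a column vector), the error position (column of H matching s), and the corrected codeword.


s = (0, 1, 1, 1)^T, error position = 7, corrected codeword c = 110111100110101

Compute s = H r^T mod 2 one row at a time:
  s_1 = 0 + 0 + 1 + 1 + 0 + 1 + 0 + 1 = 4 ≡ 0 (mod 2).
  s_2 = 1 + 1 + 1 + 0 + 0 + 1 + 0 + 1 = 5 ≡ 1 (mod 2).
  s_3 = 1 + 0 + 1 + 0 + 1 + 1 + 0 + 1 = 5 ≡ 1 (mod 2).
  s_4 = 1 + 0 + 1 + 0 + 0 + 1 + 1 + 1 = 5 ≡ 1 (mod 2).
s = (0, 1, 1, 1)^T — this equals column 7 of H (binary 0111), so error is at position 7.
Correct: flip bit 7 of r = 110111000110101 to get c = 110111100110101.


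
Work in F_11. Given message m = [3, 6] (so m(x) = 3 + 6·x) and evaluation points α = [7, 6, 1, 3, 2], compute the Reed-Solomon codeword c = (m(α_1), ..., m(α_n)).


c = [1, 6, 9, 10, 4]

Message polynomial: m(x) = 3 + 6·x (mod 11).
For each evaluation point α_i, compute m(α_i) mod 11:
  α_1 = 7: Horner steps 6 → 1, so m(7) = 1.
  α_2 = 6: Horner steps 6 → 6, so m(6) = 6.
  α_3 = 1: Horner steps 6 → 9, so m(1) = 9.
  α_4 = 3: Horner steps 6 → 10, so m(3) = 10.
  α_5 = 2: Horner steps 6 → 4, so m(2) = 4.
Codeword c = [1, 6, 9, 10, 4] ∈ F_11^5.


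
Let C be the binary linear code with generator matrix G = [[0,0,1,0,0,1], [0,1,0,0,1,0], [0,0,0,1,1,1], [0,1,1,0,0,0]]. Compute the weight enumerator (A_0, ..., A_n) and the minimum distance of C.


Weight distribution: A_0 = 1, A_1 = 1, A_2 = 6, A_3 = 6, A_4 = 1, A_5 = 1. Minimum distance d = 1.

Enumerate all 2^4 = 16 messages m ∈ F_2^4.
For each, compute codeword c = mG in F_2^6, then tally its weight.
  m = 0000 → c = 000000, weight = 0.
  m = 1000 → c = 001001, weight = 2.
  m = 0100 → c = 010010, weight = 2.
  m = 1100 → c = 011011, weight = 4.
  m = 0010 → c = 000111, weight = 3.
  m = 1010 → c = 001110, weight = 3.
  m = 0110 → c = 010101, weight = 3.
  m = 1110 → c = 011100, weight = 3.
  m = 0001 → c = 011000, weight = 2.
  m = 1001 → c = 010001, weight = 2.
  m = 0101 → c = 001010, weight = 2.
  m = 1101 → c = 000011, weight = 2.
  m = 0011 → c = 011111, weight = 5.
  m = 1011 → c = 010110, weight = 3.
  m = 0111 → c = 001101, weight = 3.
  m = 1111 → c = 000100, weight = 1.
Tally weights:
  weight 0: 1 codewords.
  weight 1: 1 codewords.
  weight 2: 6 codewords.
  weight 3: 6 codewords.
  weight 4: 1 codewords.
  weight 5: 1 codewords.
Minimum distance d = smallest w > 0 with A_w > 0 = 1.
Sanity: Σ A_w = 16 = 2^4 = 16 ✓.


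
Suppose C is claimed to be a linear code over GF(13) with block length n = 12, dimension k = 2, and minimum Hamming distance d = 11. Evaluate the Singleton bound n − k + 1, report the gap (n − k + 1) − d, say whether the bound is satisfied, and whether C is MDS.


Singleton RHS = n − k + 1 = 11, slack = 0, bound satisfied, MDS.

Singleton bound: d ≤ n − k + 1.
Here n = 12, k = 2, so n − k + 1 = 11.
Given d = 11, check d ≤ 11: YES.
Slack = (n − k + 1) − d = 0.
The code is MDS (slack = 0).
Description: the claimed parameters are [12, 2, 11]_13; such a code would be MDS (meets Singleton bound).


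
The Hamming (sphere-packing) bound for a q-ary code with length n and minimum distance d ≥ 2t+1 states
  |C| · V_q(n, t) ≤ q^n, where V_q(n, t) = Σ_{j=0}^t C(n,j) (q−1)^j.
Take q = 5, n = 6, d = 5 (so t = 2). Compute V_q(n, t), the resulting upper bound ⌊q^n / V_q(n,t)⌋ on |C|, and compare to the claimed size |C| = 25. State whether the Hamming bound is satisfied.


V_q(n, t) = 265, q^n = 15625, Hamming bound = 58, |C| = 25 ≤ bound (satisfied).

Step 1: Compute V_q(n, t) = Σ_{j=0}^2 C(n, j) (q−1)^j.
  j = 0: C(6,0)·(4)^0 = 1·1 = 1.
  j = 1: C(6,1)·(4)^1 = 6·4 = 24.
  j = 2: C(6,2)·(4)^2 = 15·16 = 240.
  V_q(n, t) = 1 + 24 + 240 = 265.
Step 2: q^n = 5^6 = 15625.
Step 3: Hamming bound ⌊q^n / V_q(n,t)⌋ = ⌊15625/265⌋ = 58.
Step 4: Compare |C| = 25 to 58: satisfied.
The claimed |C| lies below the Hamming bound.


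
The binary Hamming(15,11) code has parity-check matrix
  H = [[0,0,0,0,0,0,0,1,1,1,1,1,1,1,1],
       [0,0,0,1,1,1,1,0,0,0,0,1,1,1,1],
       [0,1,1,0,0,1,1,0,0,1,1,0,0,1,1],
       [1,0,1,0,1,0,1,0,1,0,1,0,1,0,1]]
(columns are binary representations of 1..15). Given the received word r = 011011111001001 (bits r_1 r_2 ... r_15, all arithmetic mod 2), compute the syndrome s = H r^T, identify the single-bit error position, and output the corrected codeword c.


s = (0, 1, 1, 1)^T, error position = 7, corrected codeword c = 011011011001001

Compute s = H r^T mod 2 one row at a time:
  s_1 = 1 + 1 + 0 + 0 + 1 + 0 + 0 + 1 = 4 ≡ 0 (mod 2).
  s_2 = 0 + 1 + 1 + 1 + 1 + 0 + 0 + 1 = 5 ≡ 1 (mod 2).
  s_3 = 1 + 1 + 1 + 1 + 0 + 0 + 0 + 1 = 5 ≡ 1 (mod 2).
  s_4 = 0 + 1 + 1 + 1 + 1 + 0 + 0 + 1 = 5 ≡ 1 (mod 2).
s = (0, 1, 1, 1)^T — this equals column 7 of H (binary 0111), so error is at position 7.
Correct: flip bit 7 of r = 011011111001001 to get c = 011011011001001.


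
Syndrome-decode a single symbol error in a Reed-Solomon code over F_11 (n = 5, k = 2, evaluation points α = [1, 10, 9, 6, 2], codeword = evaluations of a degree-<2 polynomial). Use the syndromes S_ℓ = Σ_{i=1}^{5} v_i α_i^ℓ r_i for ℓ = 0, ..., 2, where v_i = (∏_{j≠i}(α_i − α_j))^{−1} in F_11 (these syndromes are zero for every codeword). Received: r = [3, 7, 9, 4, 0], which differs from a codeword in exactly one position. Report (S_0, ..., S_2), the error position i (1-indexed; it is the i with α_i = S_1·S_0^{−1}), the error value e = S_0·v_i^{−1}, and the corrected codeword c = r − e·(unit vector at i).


S = (3, 6, 1), error at position 5, error magnitude e = 10, c = [3, 7, 9, 4, 1].

Step 1: column multipliers v_i = (∏_{j≠i}(α_i − α_j))^{−1} mod 11.
  i = 1 (α = 1): (1−10)(1−9)(1−6)(1−2) = (−9)·(−8)·(−5)·(−1) = 360 ≡ 8, so v_1 = 8^{−1} = 7 (mod 11).
  i = 2 (α = 10): (10−1)(10−9)(10−6)(10−2) = 9·1·4·8 = 288 ≡ 2, so v_2 = 2^{−1} = 6 (mod 11).
  i = 3 (α = 9): (9−1)(9−10)(9−6)(9−2) = 8·(−1)·3·7 = −168 ≡ 8, so v_3 = 8^{−1} = 7 (mod 11).
  i = 4 (α = 6): (6−1)(6−10)(6−9)(6−2) = 5·(−4)·(−3)·4 = 240 ≡ 9, so v_4 = 9^{−1} = 5 (mod 11).
  i = 5 (α = 2): (2−1)(2−10)(2−9)(2−6) = 1·(−8)·(−7)·(−4) = −224 ≡ 7, so v_5 = 7^{−1} = 8 (mod 11).
  v = [7, 6, 7, 5, 8].
Step 2: syndromes of r = [3, 7, 9, 4, 0] (all sums mod 11).
  S_0 = Σ v_i r_i = 7·3 + 6·7 + 7·9 + 5·4 + 8·0 = 146 ≡ 3.
  S_1 = Σ v_i α_i r_i = 7·1·3 + 6·10·7 + 7·9·9 + 5·6·4 + 8·2·0 = 1128 ≡ 6.
  α_i^2 mod 11 = [1, 1, 4, 3, 4].
  S_2 = Σ v_i α_i^2 r_i = 7·1·3 + 6·1·7 + 7·4·9 + 5·3·4 + 8·4·0 = 375 ≡ 1.
  S = (3, 6, 1) ≠ 0, so r is not a codeword (an error is present).
Step 3: locate the error. For a single error e at position i, S_ℓ = v_i·e·α_i^ℓ, so α_err = S_1/S_0.
  S_0^{−1} = 3^{−1} = 4 (mod 11), so α_err = 6·4 = 24 ≡ 2 = α_5. Error position i = 5.
  Consistency check: S_2/S_1 = 1·2 = 2 ≡ 2 = α_err ✓ (single-error assumption holds).
Step 4: error magnitude e = S_0/v_5 = S_0·∏_{j≠5}(α_5 − α_j) = 3·7 = 21 ≡ 10 (mod 11).
Step 5: correct position 5: c_5 = r_5 − e = 0 − 10 ≡ 1 (mod 11). Hence c = [3, 7, 9, 4, 1].
  Check: interpolating c through the α_i gives m(x) = 5 + 9·x (degree < 2) with m(α_i) = c_i for every i, so c is indeed a codeword.


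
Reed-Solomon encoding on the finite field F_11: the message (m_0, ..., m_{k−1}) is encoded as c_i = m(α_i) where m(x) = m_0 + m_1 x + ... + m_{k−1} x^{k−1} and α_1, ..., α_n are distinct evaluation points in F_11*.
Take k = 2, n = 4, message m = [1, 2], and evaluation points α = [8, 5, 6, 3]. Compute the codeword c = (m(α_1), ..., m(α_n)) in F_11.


c = [6, 0, 2, 7]

Message polynomial: m(x) = 1 + 2·x (mod 11).
For each evaluation point α_i, compute m(α_i) mod 11:
  α_1 = 8: Horner steps 2 → 6, so m(8) = 6.
  α_2 = 5: Horner steps 2 → 0, so m(5) = 0.
  α_3 = 6: Horner steps 2 → 2, so m(6) = 2.
  α_4 = 3: Horner steps 2 → 7, so m(3) = 7.
Codeword c = [6, 0, 2, 7] ∈ F_11^4.


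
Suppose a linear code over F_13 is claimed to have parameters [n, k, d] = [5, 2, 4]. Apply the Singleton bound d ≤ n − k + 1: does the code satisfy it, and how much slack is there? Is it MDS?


Singleton RHS = n − k + 1 = 4, slack = 0, bound satisfied, MDS.

Singleton bound: d ≤ n − k + 1.
Here n = 5, k = 2, so n − k + 1 = 4.
Given d = 4, check d ≤ 4: YES.
Slack = (n − k + 1) − d = 0.
The code is MDS (slack = 0).
Description: the claimed parameters are [5, 2, 4]_13; such a code would be MDS (meets Singleton bound).


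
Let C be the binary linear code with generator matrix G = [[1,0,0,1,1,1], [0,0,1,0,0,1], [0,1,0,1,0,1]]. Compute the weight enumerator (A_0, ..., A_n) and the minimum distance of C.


Weight distribution: A_0 = 1, A_2 = 1, A_3 = 3, A_4 = 2, A_5 = 1. Minimum distance d = 2.

Enumerate all 2^3 = 8 messages m ∈ F_2^3.
For each, compute codeword c = mG in F_2^6, then tally its weight.
  m = 000 → c = 000000, weight = 0.
  m = 100 → c = 100111, weight = 4.
  m = 010 → c = 001001, weight = 2.
  m = 110 → c = 101110, weight = 4.
  m = 001 → c = 010101, weight = 3.
  m = 101 → c = 110010, weight = 3.
  m = 011 → c = 011100, weight = 3.
  m = 111 → c = 111011, weight = 5.
Tally weights:
  weight 0: 1 codewords.
  weight 2: 1 codewords.
  weight 3: 3 codewords.
  weight 4: 2 codewords.
  weight 5: 1 codewords.
Minimum distance d = smallest w > 0 with A_w > 0 = 2.
Sanity: Σ A_w = 8 = 2^3 = 8 ✓.


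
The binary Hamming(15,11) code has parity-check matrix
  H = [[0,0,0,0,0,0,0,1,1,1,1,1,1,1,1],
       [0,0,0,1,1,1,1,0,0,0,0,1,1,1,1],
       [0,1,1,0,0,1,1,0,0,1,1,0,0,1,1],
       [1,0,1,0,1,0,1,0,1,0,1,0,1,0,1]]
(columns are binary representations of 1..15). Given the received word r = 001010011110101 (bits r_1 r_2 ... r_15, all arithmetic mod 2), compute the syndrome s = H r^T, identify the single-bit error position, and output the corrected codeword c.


s = (0, 1, 0, 0)^T, error position = 4, corrected codeword c = 001110011110101

Compute s = H r^T mod 2 one row at a time:
  s_1 = 1 + 1 + 1 + 1 + 0 + 1 + 0 + 1 = 6 ≡ 0 (mod 2).
  s_2 = 0 + 1 + 0 + 0 + 0 + 1 + 0 + 1 = 3 ≡ 1 (mod 2).
  s_3 = 0 + 1 + 0 + 0 + 1 + 1 + 0 + 1 = 4 ≡ 0 (mod 2).
  s_4 = 0 + 1 + 1 + 0 + 1 + 1 + 1 + 1 = 6 ≡ 0 (mod 2).
s = (0, 1, 0, 0)^T — this equals column 4 of H (binary 0100), so error is at position 4.
Correct: flip bit 4 of r = 001010011110101 to get c = 001110011110101.


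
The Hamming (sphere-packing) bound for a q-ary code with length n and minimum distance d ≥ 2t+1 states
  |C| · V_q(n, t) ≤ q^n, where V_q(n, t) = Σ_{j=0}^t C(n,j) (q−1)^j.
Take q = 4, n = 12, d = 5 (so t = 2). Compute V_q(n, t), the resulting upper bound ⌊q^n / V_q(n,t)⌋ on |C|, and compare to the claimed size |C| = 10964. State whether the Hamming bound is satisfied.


V_q(n, t) = 631, q^n = 16777216, Hamming bound = 26588, |C| = 10964 ≤ bound (satisfied).

Step 1: Compute V_q(n, t) = Σ_{j=0}^2 C(n, j) (q−1)^j.
  j = 0: C(12,0)·(3)^0 = 1·1 = 1.
  j = 1: C(12,1)·(3)^1 = 12·3 = 36.
  j = 2: C(12,2)·(3)^2 = 66·9 = 594.
  V_q(n, t) = 1 + 36 + 594 = 631.
Step 2: q^n = 4^12 = 16777216.
Step 3: Hamming bound ⌊q^n / V_q(n,t)⌋ = ⌊16777216/631⌋ = 26588.
Step 4: Compare |C| = 10964 to 26588: satisfied.
The claimed |C| lies below the Hamming bound.


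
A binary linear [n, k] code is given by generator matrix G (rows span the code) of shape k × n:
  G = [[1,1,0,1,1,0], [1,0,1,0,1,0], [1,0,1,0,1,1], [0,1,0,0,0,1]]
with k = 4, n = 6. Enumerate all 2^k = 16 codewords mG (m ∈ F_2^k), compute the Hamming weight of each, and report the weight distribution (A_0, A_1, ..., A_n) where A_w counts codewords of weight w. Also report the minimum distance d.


Weight distribution: A_0 = 1, A_1 = 2, A_2 = 2, A_3 = 4, A_4 = 5, A_5 = 2. Minimum distance d = 1.

Enumerate all 2^4 = 16 messages m ∈ F_2^4.
For each, compute codeword c = mG in F_2^6, then tally its weight.
  m = 0000 → c = 000000, weight = 0.
  m = 1000 → c = 110110, weight = 4.
  m = 0100 → c = 101010, weight = 3.
  m = 1100 → c = 011100, weight = 3.
  m = 0010 → c = 101011, weight = 4.
  m = 1010 → c = 011101, weight = 4.
  m = 0110 → c = 000001, weight = 1.
  m = 1110 → c = 110111, weight = 5.
  m = 0001 → c = 010001, weight = 2.
  m = 1001 → c = 100111, weight = 4.
  m = 0101 → c = 111011, weight = 5.
  m = 1101 → c = 001101, weight = 3.
  m = 0011 → c = 111010, weight = 4.
  m = 1011 → c = 001100, weight = 2.
  m = 0111 → c = 010000, weight = 1.
  m = 1111 → c = 100110, weight = 3.
Tally weights:
  weight 0: 1 codewords.
  weight 1: 2 codewords.
  weight 2: 2 codewords.
  weight 3: 4 codewords.
  weight 4: 5 codewords.
  weight 5: 2 codewords.
Minimum distance d = smallest w > 0 with A_w > 0 = 1.
Sanity: Σ A_w = 16 = 2^4 = 16 ✓.


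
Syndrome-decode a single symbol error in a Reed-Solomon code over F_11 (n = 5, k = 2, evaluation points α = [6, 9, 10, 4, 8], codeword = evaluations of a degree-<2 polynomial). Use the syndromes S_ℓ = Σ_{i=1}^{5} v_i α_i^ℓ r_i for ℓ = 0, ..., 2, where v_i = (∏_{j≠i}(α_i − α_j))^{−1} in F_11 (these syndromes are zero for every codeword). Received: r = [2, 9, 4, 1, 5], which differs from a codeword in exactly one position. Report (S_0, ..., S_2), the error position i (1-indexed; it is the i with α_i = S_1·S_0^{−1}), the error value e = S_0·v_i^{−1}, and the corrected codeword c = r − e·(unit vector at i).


S = (7, 1, 8), error at position 5, error magnitude e = 2, c = [2, 9, 4, 1, 3].

Step 1: column multipliers v_i = (∏_{j≠i}(α_i − α_j))^{−1} mod 11.
  i = 1 (α = 6): (6−9)(6−10)(6−4)(6−8) = (−3)·(−4)·2·(−2) = −48 ≡ 7, so v_1 = 7^{−1} = 8 (mod 11).
  i = 2 (α = 9): (9−6)(9−10)(9−4)(9−8) = 3·(−1)·5·1 = −15 ≡ 7, so v_2 = 7^{−1} = 8 (mod 11).
  i = 3 (α = 10): (10−6)(10−9)(10−4)(10−8) = 4·1·6·2 = 48 ≡ 4, so v_3 = 4^{−1} = 3 (mod 11).
  i = 4 (α = 4): (4−6)(4−9)(4−10)(4−8) = (−2)·(−5)·(−6)·(−4) = 240 ≡ 9, so v_4 = 9^{−1} = 5 (mod 11).
  i = 5 (α = 8): (8−6)(8−9)(8−10)(8−4) = 2·(−1)·(−2)·4 = 16 ≡ 5, so v_5 = 5^{−1} = 9 (mod 11).
  v = [8, 8, 3, 5, 9].
Step 2: syndromes of r = [2, 9, 4, 1, 5] (all sums mod 11).
  S_0 = Σ v_i r_i = 8·2 + 8·9 + 3·4 + 5·1 + 9·5 = 150 ≡ 7.
  S_1 = Σ v_i α_i r_i = 8·6·2 + 8·9·9 + 3·10·4 + 5·4·1 + 9·8·5 = 1244 ≡ 1.
  α_i^2 mod 11 = [3, 4, 1, 5, 9].
  S_2 = Σ v_i α_i^2 r_i = 8·3·2 + 8·4·9 + 3·1·4 + 5·5·1 + 9·9·5 = 778 ≡ 8.
  S = (7, 1, 8) ≠ 0, so r is not a codeword (an error is present).
Step 3: locate the error. For a single error e at position i, S_ℓ = v_i·e·α_i^ℓ, so α_err = S_1/S_0.
  S_0^{−1} = 7^{−1} = 8 (mod 11), so α_err = 1·8 = 8 ≡ 8 = α_5. Error position i = 5.
  Consistency check: S_2/S_1 = 8·1 = 8 ≡ 8 = α_err ✓ (single-error assumption holds).
Step 4: error magnitude e = S_0/v_5 = S_0·∏_{j≠5}(α_5 − α_j) = 7·5 = 35 ≡ 2 (mod 11).
Step 5: correct position 5: c_5 = r_5 − e = 5 − 2 ≡ 3 (mod 11). Hence c = [2, 9, 4, 1, 3].
  Check: interpolating c through the α_i gives m(x) = 10 + 6·x (degree < 2) with m(α_i) = c_i for every i, so c is indeed a codeword.


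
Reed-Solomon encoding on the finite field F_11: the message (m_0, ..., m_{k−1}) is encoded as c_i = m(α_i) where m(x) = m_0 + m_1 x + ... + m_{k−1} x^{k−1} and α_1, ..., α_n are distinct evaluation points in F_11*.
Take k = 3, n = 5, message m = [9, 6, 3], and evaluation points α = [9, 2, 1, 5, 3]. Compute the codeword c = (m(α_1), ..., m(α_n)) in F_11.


c = [9, 0, 7, 4, 10]

Message polynomial: m(x) = 9 + 6·x + 3·x^2 (mod 11).
For each evaluation point α_i, compute m(α_i) mod 11:
  α_1 = 9: Horner steps 3 → 0 → 9, so m(9) = 9.
  α_2 = 2: Horner steps 3 → 1 → 0, so m(2) = 0.
  α_3 = 1: Horner steps 3 → 9 → 7, so m(1) = 7.
  α_4 = 5: Horner steps 3 → 10 → 4, so m(5) = 4.
  α_5 = 3: Horner steps 3 → 4 → 10, so m(3) = 10.
Codeword c = [9, 0, 7, 4, 10] ∈ F_11^5.


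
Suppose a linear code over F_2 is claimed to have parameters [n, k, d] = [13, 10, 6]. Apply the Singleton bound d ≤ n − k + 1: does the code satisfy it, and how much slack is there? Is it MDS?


Singleton RHS = n − k + 1 = 4, slack = -2, bound violated (no such code; not MDS).

Singleton bound: d ≤ n − k + 1.
Here n = 13, k = 10, so n − k + 1 = 4.
Given d = 6, check d ≤ 4: NO.
Slack = (n − k + 1) − d = -2.
The slack is negative: d = 6 exceeds n − k + 1 = 4 by 2, so the Singleton bound is violated and no linear [13, 10, 6]_2 code can exist. In particular it is not MDS (MDS requires d = n − k + 1 exactly).
Description: the claimed parameters are [13, 10, 6]_2; such a code would be impossible (violates the Singleton bound).


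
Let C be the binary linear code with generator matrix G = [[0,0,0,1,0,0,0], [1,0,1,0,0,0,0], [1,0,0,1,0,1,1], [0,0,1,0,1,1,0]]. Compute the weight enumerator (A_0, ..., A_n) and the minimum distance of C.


Weight distribution: A_0 = 1, A_1 = 1, A_2 = 2, A_3 = 6, A_4 = 5, A_5 = 1. Minimum distance d = 1.

Enumerate all 2^4 = 16 messages m ∈ F_2^4.
For each, compute codeword c = mG in F_2^7, then tally its weight.
  m = 0000 → c = 0000000, weight = 0.
  m = 1000 → c = 0001000, weight = 1.
  m = 0100 → c = 1010000, weight = 2.
  m = 1100 → c = 1011000, weight = 3.
  m = 0010 → c = 1001011, weight = 4.
  m = 1010 → c = 1000011, weight = 3.
  m = 0110 → c = 0011011, weight = 4.
  m = 1110 → c = 0010011, weight = 3.
  m = 0001 → c = 0010110, weight = 3.
  m = 1001 → c = 0011110, weight = 4.
  m = 0101 → c = 1000110, weight = 3.
  m = 1101 → c = 1001110, weight = 4.
  m = 0011 → c = 1011101, weight = 5.
  m = 1011 → c = 1010101, weight = 4.
  m = 0111 → c = 0001101, weight = 3.
  m = 1111 → c = 0000101, weight = 2.
Tally weights:
  weight 0: 1 codewords.
  weight 1: 1 codewords.
  weight 2: 2 codewords.
  weight 3: 6 codewords.
  weight 4: 5 codewords.
  weight 5: 1 codewords.
Minimum distance d = smallest w > 0 with A_w > 0 = 1.
Sanity: Σ A_w = 16 = 2^4 = 16 ✓.


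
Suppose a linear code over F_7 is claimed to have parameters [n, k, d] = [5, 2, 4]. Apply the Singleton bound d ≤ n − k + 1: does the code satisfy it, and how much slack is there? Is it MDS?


Singleton RHS = n − k + 1 = 4, slack = 0, bound satisfied, MDS.

Singleton bound: d ≤ n − k + 1.
Here n = 5, k = 2, so n − k + 1 = 4.
Given d = 4, check d ≤ 4: YES.
Slack = (n − k + 1) − d = 0.
The code is MDS (slack = 0).
Description: the claimed parameters are [5, 2, 4]_7; such a code would be MDS (meets Singleton bound).


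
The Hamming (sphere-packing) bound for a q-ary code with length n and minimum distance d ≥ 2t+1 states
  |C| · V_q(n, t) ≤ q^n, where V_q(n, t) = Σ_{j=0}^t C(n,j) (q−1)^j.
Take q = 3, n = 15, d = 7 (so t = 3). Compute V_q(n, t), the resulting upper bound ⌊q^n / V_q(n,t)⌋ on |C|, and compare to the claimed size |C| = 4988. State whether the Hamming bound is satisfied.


V_q(n, t) = 4091, q^n = 14348907, Hamming bound = 3507, |C| = 4988 > bound (violated).

Step 1: Compute V_q(n, t) = Σ_{j=0}^3 C(n, j) (q−1)^j.
  j = 0: C(15,0)·(2)^0 = 1·1 = 1.
  j = 1: C(15,1)·(2)^1 = 15·2 = 30.
  j = 2: C(15,2)·(2)^2 = 105·4 = 420.
  j = 3: C(15,3)·(2)^3 = 455·8 = 3640.
  V_q(n, t) = 1 + 30 + 420 + 3640 = 4091.
Step 2: q^n = 3^15 = 14348907.
Step 3: Hamming bound ⌊q^n / V_q(n,t)⌋ = ⌊14348907/4091⌋ = 3507.
Step 4: Compare |C| = 4988 to 3507: violated.
The claimed |C| lies above the Hamming bound, so no 3-ary code of length 15 with d ≥ 7 can have 4988 codewords.


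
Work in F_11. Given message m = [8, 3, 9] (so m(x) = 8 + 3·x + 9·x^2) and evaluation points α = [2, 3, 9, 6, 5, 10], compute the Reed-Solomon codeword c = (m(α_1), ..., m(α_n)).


c = [6, 10, 5, 9, 6, 3]

Message polynomial: m(x) = 8 + 3·x + 9·x^2 (mod 11).
For each evaluation point α_i, compute m(α_i) mod 11:
  α_1 = 2: Horner steps 9 → 10 → 6, so m(2) = 6.
  α_2 = 3: Horner steps 9 → 8 → 10, so m(3) = 10.
  α_3 = 9: Horner steps 9 → 7 → 5, so m(9) = 5.
  α_4 = 6: Horner steps 9 → 2 → 9, so m(6) = 9.
  α_5 = 5: Horner steps 9 → 4 → 6, so m(5) = 6.
  α_6 = 10: Horner steps 9 → 5 → 3, so m(10) = 3.
Codeword c = [6, 10, 5, 9, 6, 3] ∈ F_11^6.


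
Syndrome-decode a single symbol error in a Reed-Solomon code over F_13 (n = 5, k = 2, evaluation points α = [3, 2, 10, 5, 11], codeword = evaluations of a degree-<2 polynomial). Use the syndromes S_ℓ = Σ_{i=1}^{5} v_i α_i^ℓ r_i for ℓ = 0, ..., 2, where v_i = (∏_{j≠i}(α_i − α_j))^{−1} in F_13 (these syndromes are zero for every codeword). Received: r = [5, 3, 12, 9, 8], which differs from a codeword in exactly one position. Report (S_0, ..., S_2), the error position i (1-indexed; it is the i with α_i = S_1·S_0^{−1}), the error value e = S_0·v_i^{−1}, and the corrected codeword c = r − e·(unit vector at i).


S = (1, 10, 9), error at position 3, error magnitude e = 6, c = [5, 3, 6, 9, 8].

Step 1: column multipliers v_i = (∏_{j≠i}(α_i − α_j))^{−1} mod 13.
  i = 1 (α = 3): (3−2)(3−10)(3−5)(3−11) = 1·(−7)·(−2)·(−8) = −112 ≡ 5, so v_1 = 5^{−1} = 8 (mod 13).
  i = 2 (α = 2): (2−3)(2−10)(2−5)(2−11) = (−1)·(−8)·(−3)·(−9) = 216 ≡ 8, so v_2 = 8^{−1} = 5 (mod 13).
  i = 3 (α = 10): (10−3)(10−2)(10−5)(10−11) = 7·8·5·(−1) = −280 ≡ 6, so v_3 = 6^{−1} = 11 (mod 13).
  i = 4 (α = 5): (5−3)(5−2)(5−10)(5−11) = 2·3·(−5)·(−6) = 180 ≡ 11, so v_4 = 11^{−1} = 6 (mod 13).
  i = 5 (α = 11): (11−3)(11−2)(11−10)(11−5) = 8·9·1·6 = 432 ≡ 3, so v_5 = 3^{−1} = 9 (mod 13).
  v = [8, 5, 11, 6, 9].
Step 2: syndromes of r = [5, 3, 12, 9, 8] (all sums mod 13).
  S_0 = Σ v_i r_i = 8·5 + 5·3 + 11·12 + 6·9 + 9·8 = 313 ≡ 1.
  S_1 = Σ v_i α_i r_i = 8·3·5 + 5·2·3 + 11·10·12 + 6·5·9 + 9·11·8 = 2532 ≡ 10.
  α_i^2 mod 13 = [9, 4, 9, 12, 4].
  S_2 = Σ v_i α_i^2 r_i = 8·9·5 + 5·4·3 + 11·9·12 + 6·12·9 + 9·4·8 = 2544 ≡ 9.
  S = (1, 10, 9) ≠ 0, so r is not a codeword (an error is present).
Step 3: locate the error. For a single error e at position i, S_ℓ = v_i·e·α_i^ℓ, so α_err = S_1/S_0.
  S_0^{−1} = 1^{−1} = 1 (mod 13), so α_err = 10·1 = 10 ≡ 10 = α_3. Error position i = 3.
  Consistency check: S_2/S_1 = 9·4 = 36 ≡ 10 = α_err ✓ (single-error assumption holds).
Step 4: error magnitude e = S_0/v_3 = S_0·∏_{j≠3}(α_3 − α_j) = 1·6 = 6 ≡ 6 (mod 13).
Step 5: correct position 3: c_3 = r_3 − e = 12 − 6 ≡ 6 (mod 13). Hence c = [5, 3, 6, 9, 8].
  Check: interpolating c through the α_i gives m(x) = 12 + 2·x (degree < 2) with m(α_i) = c_i for every i, so c is indeed a codeword.


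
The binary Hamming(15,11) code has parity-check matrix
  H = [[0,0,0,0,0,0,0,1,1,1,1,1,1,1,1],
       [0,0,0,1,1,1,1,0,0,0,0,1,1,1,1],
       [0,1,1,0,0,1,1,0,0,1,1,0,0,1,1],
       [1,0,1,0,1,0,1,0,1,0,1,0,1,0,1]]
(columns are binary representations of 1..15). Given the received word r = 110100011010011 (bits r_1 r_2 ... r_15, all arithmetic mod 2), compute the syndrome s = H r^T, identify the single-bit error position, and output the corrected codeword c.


s = (1, 1, 0, 0)^T, error position = 12, corrected codeword c = 110100011011011

Compute s = H r^T mod 2 one row at a time:
  s_1 = 1 + 1 + 0 + 1 + 0 + 0 + 1 + 1 = 5 ≡ 1 (mod 2).
  s_2 = 1 + 0 + 0 + 0 + 0 + 0 + 1 + 1 = 3 ≡ 1 (mod 2).
  s_3 = 1 + 0 + 0 + 0 + 0 + 1 + 1 + 1 = 4 ≡ 0 (mod 2).
  s_4 = 1 + 0 + 0 + 0 + 1 + 1 + 0 + 1 = 4 ≡ 0 (mod 2).
s = (1, 1, 0, 0)^T — this equals column 12 of H (binary 1100), so error is at position 12.
Correct: flip bit 12 of r = 110100011010011 to get c = 110100011011011.
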